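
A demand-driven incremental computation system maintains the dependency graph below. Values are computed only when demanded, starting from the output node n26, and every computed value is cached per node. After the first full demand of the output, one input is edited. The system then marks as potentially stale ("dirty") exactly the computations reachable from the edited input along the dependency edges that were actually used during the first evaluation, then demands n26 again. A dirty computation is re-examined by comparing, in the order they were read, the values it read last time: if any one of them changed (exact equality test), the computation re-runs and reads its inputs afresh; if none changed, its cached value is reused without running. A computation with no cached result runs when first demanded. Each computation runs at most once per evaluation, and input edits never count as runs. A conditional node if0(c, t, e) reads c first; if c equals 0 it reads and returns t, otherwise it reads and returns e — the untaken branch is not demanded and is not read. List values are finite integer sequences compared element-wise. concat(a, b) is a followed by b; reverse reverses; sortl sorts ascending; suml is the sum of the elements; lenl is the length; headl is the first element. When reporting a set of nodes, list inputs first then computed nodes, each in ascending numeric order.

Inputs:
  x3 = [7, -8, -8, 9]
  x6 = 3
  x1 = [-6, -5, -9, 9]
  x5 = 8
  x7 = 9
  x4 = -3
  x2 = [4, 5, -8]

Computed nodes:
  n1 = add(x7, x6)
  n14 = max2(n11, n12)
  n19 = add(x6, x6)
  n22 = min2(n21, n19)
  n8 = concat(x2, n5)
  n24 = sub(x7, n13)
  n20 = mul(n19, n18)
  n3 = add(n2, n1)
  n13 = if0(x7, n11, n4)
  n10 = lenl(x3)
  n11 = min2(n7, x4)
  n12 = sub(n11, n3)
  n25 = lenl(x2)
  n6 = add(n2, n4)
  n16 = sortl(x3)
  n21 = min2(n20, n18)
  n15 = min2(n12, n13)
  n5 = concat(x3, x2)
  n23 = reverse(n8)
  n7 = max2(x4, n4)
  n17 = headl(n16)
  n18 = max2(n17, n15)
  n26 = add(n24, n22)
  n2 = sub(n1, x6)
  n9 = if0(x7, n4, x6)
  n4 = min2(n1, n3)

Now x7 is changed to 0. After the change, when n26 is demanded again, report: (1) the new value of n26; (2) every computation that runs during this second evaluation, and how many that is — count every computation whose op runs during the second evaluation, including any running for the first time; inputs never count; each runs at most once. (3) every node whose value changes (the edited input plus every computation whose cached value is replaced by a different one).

New value of n26: -33.
Computations that run: n1, n2, n3, n4, n7, n11, n12, n13, n15, n18, n20, n21, n22, n24, n26 — 15 in total.
Values that change: x7, n1, n2, n3, n4, n7, n12, n13, n15, n18, n20, n21, n22, n24, n26.

First evaluation (everything demanded from the output):
  n1 = add(9, 3) = 12
  n2 = sub(12, 3) = 9
  n3 = add(9, 12) = 21
  n4 = min2(12, 21) = 12
  n7 = max2(-3, 12) = 12
  n11 = min2(12, -3) = -3
  n12 = sub(-3, 21) = -24
  n13 = if0(x7=9 -> else branch n4) = 12
  n15 = min2(-24, 12) = -24
  n16 = sortl([7, -8, -8, 9]) = [-8, -8, 7, 9]
  n17 = headl([-8, -8, 7, 9]) = -8
  n18 = max2(-8, -24) = -8
  n19 = add(3, 3) = 6
  n20 = mul(6, -8) = -48
  n21 = min2(-48, -8) = -48
  n22 = min2(-48, 6) = -48
  n24 = sub(9, 12) = -3
  n26 = add(-3, -48) = -51

Propagation after the edit:
  n1: runs — x7 9->0; result 3.
  n2: runs — n1 12->3; result 0.
  n3: runs — n2 9->0; n1 12->3; result 3.
  n4: runs — n1 12->3; n3 21->3; result 3.
  n7: runs — n4 12->3; result 3.
  n11: runs — n7 12->3; result -3 (same value as before).
  n12: runs — n3 21->3; result -6.
  n13: runs — x7 9->0; n4 12->3; result -3.
  n15: runs — n12 -24->-6; n13 12->-3; result -6.
  n18: runs — n15 -24->-6; result -6.
  n20: runs — n18 -8->-6; result -36.
  n21: runs — n20 -48->-36; n18 -8->-6; result -36.
  n22: runs — n21 -48->-36; result -36.
  n24: runs — x7 9->0; n13 12->-3; result 3.
  n26: runs — n24 -3->3; n22 -48->-36; result -33.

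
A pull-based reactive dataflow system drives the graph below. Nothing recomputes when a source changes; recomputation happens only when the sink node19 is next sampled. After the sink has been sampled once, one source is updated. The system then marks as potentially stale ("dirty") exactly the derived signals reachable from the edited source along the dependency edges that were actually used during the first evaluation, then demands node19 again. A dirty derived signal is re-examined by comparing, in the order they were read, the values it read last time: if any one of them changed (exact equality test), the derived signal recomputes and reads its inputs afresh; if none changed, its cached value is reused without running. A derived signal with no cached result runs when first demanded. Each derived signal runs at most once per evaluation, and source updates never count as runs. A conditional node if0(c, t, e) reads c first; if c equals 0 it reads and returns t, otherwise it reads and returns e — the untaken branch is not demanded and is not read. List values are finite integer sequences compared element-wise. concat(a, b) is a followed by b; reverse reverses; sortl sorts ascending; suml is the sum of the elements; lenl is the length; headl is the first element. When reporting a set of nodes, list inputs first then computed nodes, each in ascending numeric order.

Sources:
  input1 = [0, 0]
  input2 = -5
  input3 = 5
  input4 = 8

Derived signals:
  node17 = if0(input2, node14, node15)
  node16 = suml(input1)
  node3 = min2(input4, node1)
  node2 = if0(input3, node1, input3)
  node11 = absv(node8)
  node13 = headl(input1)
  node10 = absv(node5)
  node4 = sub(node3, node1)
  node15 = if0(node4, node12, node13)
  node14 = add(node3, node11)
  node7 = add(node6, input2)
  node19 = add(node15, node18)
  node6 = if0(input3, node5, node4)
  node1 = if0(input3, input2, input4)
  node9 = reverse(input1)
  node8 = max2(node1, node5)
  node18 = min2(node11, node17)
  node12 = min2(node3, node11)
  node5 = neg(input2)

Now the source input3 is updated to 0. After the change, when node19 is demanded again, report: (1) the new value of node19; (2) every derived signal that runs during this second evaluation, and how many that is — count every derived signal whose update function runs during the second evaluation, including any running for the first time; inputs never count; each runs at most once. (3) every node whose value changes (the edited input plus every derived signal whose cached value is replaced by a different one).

New value of node19: -10.
Derived signals that run: node1, node3, node4, node8, node11, node12, node15, node17, node18, node19 — 10 in total.
Values that change: input3, node1, node3, node8, node11, node12, node15, node17, node18, node19.

First evaluation (everything demanded from the output):
  node1 = if0(input3=5 -> else branch input4) = 8
  node3 = min2(8, 8) = 8
  node4 = sub(8, 8) = 0
  node5 = neg(-5) = 5
  node8 = max2(8, 5) = 8
  node11 = absv(8) = 8
  node12 = min2(8, 8) = 8
  node15 = if0(node4=0 -> then branch node12) = 8
  node17 = if0(input2=-5 -> else branch node15) = 8
  node18 = min2(8, 8) = 8
  node19 = add(8, 8) = 16

Propagation after the edit:
  node1: runs — input3 5->0; result -5.
  node3: runs — node1 8->-5; result -5.
  node4: runs — node3 8->-5; node1 8->-5; result 0 (same value as before).
  node8: runs — node1 8->-5; result 5.
  node11: runs — node8 8->5; result 5.
  node12: runs — node3 8->-5; node11 8->5; result -5.
  node15: runs — node12 8->-5; result -5.
  node17: runs — node15 8->-5; result -5.
  node18: runs — node11 8->5; node17 8->-5; result -5.
  node19: runs — node15 8->-5; node18 8->-5; result -10.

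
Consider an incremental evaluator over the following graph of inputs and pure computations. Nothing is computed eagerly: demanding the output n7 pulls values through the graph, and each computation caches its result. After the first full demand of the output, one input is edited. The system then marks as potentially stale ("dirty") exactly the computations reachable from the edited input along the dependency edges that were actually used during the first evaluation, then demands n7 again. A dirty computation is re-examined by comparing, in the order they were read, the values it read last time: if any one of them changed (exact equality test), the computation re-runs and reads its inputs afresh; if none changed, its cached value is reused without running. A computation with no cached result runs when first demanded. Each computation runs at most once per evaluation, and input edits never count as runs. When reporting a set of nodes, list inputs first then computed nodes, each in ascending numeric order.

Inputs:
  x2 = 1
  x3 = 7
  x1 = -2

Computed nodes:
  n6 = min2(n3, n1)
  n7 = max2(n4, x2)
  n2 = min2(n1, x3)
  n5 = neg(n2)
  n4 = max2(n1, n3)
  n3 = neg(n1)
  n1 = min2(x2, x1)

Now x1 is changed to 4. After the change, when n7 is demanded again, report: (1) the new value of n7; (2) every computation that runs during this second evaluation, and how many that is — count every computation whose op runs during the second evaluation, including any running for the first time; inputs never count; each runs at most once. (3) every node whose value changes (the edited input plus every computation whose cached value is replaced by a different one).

n7 now evaluates to 1.
Run set: n1, n3, n4, n7 (4 run).
Changed values: x1, n1, n3, n4, n7.

Initial pass — values computed on the first demand:
  n1 = min2(1, -2) = -2
  n3 = neg(-2) = 2
  n4 = max2(-2, 2) = 2
  n7 = max2(2, 1) = 2

Second demand — change propagation:
  n1: re-runs because x1 -2->4; new result 1.
  n3: re-runs because n1 -2->1; new result -1.
  n4: re-runs because n1 -2->1; n3 2->-1; new result 1.
  n7: re-runs because n4 2->1; new result 1.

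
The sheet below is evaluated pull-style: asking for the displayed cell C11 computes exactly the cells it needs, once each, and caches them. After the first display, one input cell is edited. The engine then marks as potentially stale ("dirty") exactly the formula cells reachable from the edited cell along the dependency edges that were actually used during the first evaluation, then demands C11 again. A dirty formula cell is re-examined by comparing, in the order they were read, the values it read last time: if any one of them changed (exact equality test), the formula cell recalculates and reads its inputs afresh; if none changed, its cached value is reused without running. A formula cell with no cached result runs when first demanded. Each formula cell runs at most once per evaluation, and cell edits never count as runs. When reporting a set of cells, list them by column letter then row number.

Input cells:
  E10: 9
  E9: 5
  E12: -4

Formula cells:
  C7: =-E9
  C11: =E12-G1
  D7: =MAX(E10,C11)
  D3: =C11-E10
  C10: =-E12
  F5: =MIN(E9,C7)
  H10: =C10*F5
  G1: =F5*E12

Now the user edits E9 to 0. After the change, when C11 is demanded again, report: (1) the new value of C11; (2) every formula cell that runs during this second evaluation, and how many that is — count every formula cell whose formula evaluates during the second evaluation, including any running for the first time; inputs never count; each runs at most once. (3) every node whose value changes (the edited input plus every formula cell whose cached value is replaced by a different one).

Demanding C11 again yields -4.
4 formula cells run: C7, C11, F5, G1.
The nodes whose values change: C7, C11, E9, F5, G1.

First demand of the output computes:
  C7 = -(5) = -5
  F5 = MIN(5, -5) = -5
  G1 = -5 * -4 = 20
  C11 = -4 - 20 = -24

After the edit, cleaning proceeds:
  C7: a read changed (E9 5->0) — executes, giving 0.
  F5: a read changed (E9 5->0; C7 -5->0) — executes, giving 0.
  G1: a read changed (F5 -5->0) — executes, giving 0.
  C11: a read changed (G1 20->0) — executes, giving -4.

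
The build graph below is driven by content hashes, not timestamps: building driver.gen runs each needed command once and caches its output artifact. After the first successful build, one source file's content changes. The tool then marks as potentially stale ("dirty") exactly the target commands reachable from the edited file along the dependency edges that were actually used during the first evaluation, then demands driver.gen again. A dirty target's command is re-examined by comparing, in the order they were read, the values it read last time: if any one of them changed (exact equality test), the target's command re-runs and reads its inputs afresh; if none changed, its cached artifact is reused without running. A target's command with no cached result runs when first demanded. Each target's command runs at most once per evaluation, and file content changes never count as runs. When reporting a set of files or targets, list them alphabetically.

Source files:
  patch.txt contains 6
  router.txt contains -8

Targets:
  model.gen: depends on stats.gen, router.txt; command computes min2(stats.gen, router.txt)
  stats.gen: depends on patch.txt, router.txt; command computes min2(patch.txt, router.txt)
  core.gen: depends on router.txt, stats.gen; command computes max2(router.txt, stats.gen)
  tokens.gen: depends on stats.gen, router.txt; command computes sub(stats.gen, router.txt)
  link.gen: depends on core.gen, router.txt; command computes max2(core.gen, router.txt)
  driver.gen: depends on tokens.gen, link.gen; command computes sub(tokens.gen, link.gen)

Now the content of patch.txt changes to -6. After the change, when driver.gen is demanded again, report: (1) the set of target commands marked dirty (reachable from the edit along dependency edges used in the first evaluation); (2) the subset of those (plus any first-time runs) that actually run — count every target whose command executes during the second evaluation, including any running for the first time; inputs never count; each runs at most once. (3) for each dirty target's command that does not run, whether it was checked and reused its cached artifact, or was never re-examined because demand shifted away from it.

Initial pass — values computed on the first demand:
  stats.gen = min2(6, -8) = -8
  core.gen = max2(-8, -8) = -8
  link.gen = max2(-8, -8) = -8
  tokens.gen = sub(-8, -8) = 0
  driver.gen = sub(0, -8) = 8

Second demand — change propagation:
  stats.gen: re-runs because patch.txt 6->-6; new result -8 (unchanged).
  core.gen: re-examined; everything it read last time is the same (router.txt unchanged, stats.gen unchanged) — cache -8 kept, no run.
  link.gen: re-examined; everything it read last time is the same (core.gen unchanged, router.txt unchanged) — cache -8 kept, no run.
  tokens.gen: re-examined; everything it read last time is the same (stats.gen unchanged, router.txt unchanged) — cache 0 kept, no run.
  driver.gen: re-examined; everything it read last time is the same (tokens.gen unchanged, link.gen unchanged) — cache 8 kept, no run.

The important point: stats.gen recomputes to an identical value, and the output ends up unchanged.

Dirty set: core.gen, driver.gen, link.gen, stats.gen, tokens.gen.
Run set: stats.gen (1 run).
Re-examined without running (cache reused): core.gen, driver.gen, link.gen, tokens.gen.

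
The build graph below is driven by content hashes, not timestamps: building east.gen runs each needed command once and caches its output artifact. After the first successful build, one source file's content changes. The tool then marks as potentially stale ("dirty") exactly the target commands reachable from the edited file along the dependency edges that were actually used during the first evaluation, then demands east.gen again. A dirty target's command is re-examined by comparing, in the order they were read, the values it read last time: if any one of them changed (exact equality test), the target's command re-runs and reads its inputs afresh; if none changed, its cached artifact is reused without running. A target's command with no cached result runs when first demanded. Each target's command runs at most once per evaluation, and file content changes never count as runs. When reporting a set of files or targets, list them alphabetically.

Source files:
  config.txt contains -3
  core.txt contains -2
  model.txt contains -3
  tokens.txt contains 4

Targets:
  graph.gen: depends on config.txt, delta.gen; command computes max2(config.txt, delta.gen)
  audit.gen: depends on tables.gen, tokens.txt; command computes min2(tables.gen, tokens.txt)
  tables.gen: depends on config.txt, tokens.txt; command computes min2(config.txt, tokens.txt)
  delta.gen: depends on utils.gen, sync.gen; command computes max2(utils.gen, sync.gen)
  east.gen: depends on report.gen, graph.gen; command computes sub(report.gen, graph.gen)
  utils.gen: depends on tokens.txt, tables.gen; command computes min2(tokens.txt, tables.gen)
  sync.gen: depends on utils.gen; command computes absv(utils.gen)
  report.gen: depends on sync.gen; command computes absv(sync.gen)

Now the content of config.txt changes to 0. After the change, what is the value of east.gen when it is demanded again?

Initial pass — values computed on the first demand:
  tables.gen = min2(-3, 4) = -3
  utils.gen = min2(4, -3) = -3
  sync.gen = absv(-3) = 3
  delta.gen = max2(-3, 3) = 3
  graph.gen = max2(-3, 3) = 3
  report.gen = absv(3) = 3
  east.gen = sub(3, 3) = 0

Second demand — change propagation:
  tables.gen: re-runs because config.txt -3->0; new result 0.
  utils.gen: re-runs because tables.gen -3->0; new result 0.
  sync.gen: re-runs because utils.gen -3->0; new result 0.
  delta.gen: re-runs because utils.gen -3->0; sync.gen 3->0; new result 0.
  graph.gen: re-runs because config.txt -3->0; delta.gen 3->0; new result 0.
  report.gen: re-runs because sync.gen 3->0; new result 0.
  east.gen: re-runs because report.gen 3->0; graph.gen 3->0; new result 0 (unchanged).

east.gen now evaluates to 0.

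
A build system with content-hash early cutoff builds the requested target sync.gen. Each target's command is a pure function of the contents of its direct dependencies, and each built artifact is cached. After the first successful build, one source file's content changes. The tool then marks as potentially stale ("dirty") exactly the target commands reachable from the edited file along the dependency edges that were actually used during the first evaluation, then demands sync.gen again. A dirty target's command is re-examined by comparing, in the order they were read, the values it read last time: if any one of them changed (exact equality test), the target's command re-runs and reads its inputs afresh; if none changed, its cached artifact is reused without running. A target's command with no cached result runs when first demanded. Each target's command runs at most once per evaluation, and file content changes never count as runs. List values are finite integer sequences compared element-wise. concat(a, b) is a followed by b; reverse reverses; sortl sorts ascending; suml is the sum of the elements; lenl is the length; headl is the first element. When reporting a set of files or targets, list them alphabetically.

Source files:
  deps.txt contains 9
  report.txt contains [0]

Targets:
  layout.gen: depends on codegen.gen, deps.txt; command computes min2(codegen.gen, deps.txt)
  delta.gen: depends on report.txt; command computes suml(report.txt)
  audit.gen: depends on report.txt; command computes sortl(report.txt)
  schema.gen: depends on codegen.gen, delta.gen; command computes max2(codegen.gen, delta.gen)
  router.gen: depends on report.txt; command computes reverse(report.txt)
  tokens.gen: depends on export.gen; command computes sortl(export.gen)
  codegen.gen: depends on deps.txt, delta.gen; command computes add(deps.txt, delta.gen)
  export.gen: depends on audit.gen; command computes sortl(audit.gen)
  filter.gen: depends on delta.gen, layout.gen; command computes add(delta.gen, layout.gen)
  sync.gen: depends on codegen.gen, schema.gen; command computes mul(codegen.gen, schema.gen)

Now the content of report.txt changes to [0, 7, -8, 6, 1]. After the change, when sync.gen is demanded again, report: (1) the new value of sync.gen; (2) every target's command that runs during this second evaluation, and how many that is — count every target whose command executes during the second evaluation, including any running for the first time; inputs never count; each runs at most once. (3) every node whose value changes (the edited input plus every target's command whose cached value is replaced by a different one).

New value of sync.gen: 225.
Target commands that run: codegen.gen, delta.gen, schema.gen, sync.gen — 4 in total.
Values that change: codegen.gen, delta.gen, report.txt, schema.gen, sync.gen.

First evaluation (everything demanded from the output):
  delta.gen = suml([0]) = 0
  codegen.gen = add(9, 0) = 9
  schema.gen = max2(9, 0) = 9
  sync.gen = mul(9, 9) = 81

Propagation after the edit:
  delta.gen: runs — report.txt [0]->[0, 7, -8, 6, 1]; result 6.
  codegen.gen: runs — delta.gen 0->6; result 15.
  schema.gen: runs — codegen.gen 9->15; delta.gen 0->6; result 15.
  sync.gen: runs — codegen.gen 9->15; schema.gen 9->15; result 225.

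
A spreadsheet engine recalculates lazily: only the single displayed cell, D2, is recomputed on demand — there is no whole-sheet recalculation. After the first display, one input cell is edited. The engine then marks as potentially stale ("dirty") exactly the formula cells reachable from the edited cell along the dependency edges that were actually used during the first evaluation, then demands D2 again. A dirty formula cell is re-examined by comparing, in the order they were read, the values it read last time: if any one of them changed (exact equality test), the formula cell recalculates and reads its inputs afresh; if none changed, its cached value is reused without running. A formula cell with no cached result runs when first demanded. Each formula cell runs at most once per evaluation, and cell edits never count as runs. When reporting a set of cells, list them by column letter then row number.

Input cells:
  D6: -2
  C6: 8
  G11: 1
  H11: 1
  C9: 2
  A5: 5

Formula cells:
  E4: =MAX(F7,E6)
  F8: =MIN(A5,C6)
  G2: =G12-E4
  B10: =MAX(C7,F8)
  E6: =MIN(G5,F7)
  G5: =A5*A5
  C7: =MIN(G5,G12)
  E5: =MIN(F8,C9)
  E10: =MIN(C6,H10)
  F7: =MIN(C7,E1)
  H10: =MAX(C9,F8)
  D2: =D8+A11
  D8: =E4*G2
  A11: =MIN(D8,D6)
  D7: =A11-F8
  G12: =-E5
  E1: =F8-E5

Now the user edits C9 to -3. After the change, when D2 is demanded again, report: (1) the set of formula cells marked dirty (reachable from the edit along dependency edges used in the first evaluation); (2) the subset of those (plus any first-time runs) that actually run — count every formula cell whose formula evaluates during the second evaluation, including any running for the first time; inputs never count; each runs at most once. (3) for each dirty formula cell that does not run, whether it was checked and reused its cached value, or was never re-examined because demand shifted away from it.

Marked dirty: A11, C7, D2, D8, E1, E4, E5, E6, F7, G2, G12.
Formula cells that run: C7, D8, E1, E4, E5, E6, F7, G2, G12 — 9 in total.
Checked but reused from cache: A11, D2.
Key observation: the cutoff stops propagation at A11 — its inputs' values are unchanged, so it reuses its cache.

First evaluation (everything demanded from the output):
  F8 = MIN(5, 8) = 5
  E5 = MIN(5, 2) = 2
  E1 = 5 - 2 = 3
  G5 = 5 * 5 = 25
  G12 = -(2) = -2
  C7 = MIN(25, -2) = -2
  F7 = MIN(-2, 3) = -2
  E6 = MIN(25, -2) = -2
  E4 = MAX(-2, -2) = -2
  G2 = -2 - -2 = 0
  D8 = -2 * 0 = 0
  A11 = MIN(0, -2) = -2
  D2 = 0 + -2 = -2

Propagation after the edit:
  E5: runs — C9 2->-3; result -3.
  E1: runs — E5 2->-3; result 8.
  G12: runs — E5 2->-3; result 3.
  C7: runs — G12 -2->3; result 3.
  F7: runs — C7 -2->3; E1 3->8; result 3.
  E6: runs — F7 -2->3; result 3.
  E4: runs — F7 -2->3; E6 -2->3; result 3.
  G2: runs — G12 -2->3; E4 -2->3; result 0 (same value as before).
  D8: runs — E4 -2->3; result 0 (same value as before).
  A11: checked — values it read are unchanged (D8 unchanged, D6 unchanged); reused cached -2 without running.
  D2: checked — values it read are unchanged (D8 unchanged, A11 unchanged); reused cached -2 without running.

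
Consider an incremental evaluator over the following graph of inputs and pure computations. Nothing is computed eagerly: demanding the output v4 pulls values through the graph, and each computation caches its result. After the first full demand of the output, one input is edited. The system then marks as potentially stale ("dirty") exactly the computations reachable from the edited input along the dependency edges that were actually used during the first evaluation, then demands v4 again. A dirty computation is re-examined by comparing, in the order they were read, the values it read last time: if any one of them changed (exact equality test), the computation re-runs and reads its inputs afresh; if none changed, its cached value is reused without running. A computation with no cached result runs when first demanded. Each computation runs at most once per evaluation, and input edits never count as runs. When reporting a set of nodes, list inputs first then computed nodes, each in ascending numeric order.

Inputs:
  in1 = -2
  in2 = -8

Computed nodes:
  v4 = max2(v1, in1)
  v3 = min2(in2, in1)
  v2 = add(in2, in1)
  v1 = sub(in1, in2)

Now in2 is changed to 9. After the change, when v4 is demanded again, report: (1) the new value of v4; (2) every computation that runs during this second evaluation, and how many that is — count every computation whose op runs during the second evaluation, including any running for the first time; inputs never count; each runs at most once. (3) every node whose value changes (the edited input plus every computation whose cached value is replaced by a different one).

v4 now evaluates to -2.
Run set: v1, v4 (2 run).
Changed values: in2, v1, v4.

Initial pass — values computed on the first demand:
  v1 = sub(-2, -8) = 6
  v4 = max2(6, -2) = 6

Second demand — change propagation:
  v1: re-runs because in2 -8->9; new result -11.
  v4: re-runs because v1 6->-11; new result -2.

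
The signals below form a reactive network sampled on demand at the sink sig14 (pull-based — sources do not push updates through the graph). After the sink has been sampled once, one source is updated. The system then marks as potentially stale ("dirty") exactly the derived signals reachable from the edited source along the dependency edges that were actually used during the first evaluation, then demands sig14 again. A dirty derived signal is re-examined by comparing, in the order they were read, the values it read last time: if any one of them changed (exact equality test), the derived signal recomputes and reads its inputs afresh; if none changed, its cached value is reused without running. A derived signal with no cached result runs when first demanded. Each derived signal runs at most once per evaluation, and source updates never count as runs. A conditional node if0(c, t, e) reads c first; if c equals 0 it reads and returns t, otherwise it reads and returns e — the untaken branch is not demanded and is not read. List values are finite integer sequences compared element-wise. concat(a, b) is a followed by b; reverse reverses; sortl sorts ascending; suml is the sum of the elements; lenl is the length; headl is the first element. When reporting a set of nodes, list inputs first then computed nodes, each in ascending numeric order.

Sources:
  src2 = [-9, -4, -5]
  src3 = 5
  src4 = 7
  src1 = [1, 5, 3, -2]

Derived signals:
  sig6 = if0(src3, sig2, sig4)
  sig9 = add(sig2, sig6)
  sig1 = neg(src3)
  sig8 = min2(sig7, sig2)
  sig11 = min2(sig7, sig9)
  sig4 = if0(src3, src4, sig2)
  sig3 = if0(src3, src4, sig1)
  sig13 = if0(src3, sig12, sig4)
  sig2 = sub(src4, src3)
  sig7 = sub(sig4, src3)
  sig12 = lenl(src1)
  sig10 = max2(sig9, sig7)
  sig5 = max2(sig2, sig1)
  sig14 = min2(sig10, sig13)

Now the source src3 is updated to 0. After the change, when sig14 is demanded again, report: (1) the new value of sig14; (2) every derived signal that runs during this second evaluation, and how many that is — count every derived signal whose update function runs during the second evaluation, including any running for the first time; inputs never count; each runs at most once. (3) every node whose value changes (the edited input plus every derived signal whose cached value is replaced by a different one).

Initial pass — values computed on the first demand:
  sig2 = sub(7, 5) = 2
  sig4 = if0(src3=5 -> else branch sig2) = 2
  sig6 = if0(src3=5 -> else branch sig4) = 2
  sig7 = sub(2, 5) = -3
  sig9 = add(2, 2) = 4
  sig10 = max2(4, -3) = 4
  sig13 = if0(src3=5 -> else branch sig4) = 2
  sig14 = min2(4, 2) = 2

Second demand — change propagation:
  sig2: re-runs because src3 5->0; new result 7.
  sig4: re-runs because src3 5->0; sig2 2->7; new result 7.
  sig6: re-runs because src3 5->0; sig4 2->7; new result 7.
  sig7: re-runs because sig4 2->7; src3 5->0; new result 7.
  sig9: re-runs because sig2 2->7; sig6 2->7; new result 14.
  sig10: re-runs because sig9 4->14; sig7 -3->7; new result 14.
  sig12: newly demanded (no cache) — executes and yields 4.
  sig13: re-runs because src3 5->0; sig4 2->7; new result 4.
  sig14: re-runs because sig10 4->14; sig13 2->4; new result 4.

The important point: the flipped condition pulls in fresh nodes; sig12 runs for the first time.

sig14 now evaluates to 4.
Run set: sig2, sig4, sig6, sig7, sig9, sig10, sig12, sig13, sig14 (9 run).
Changed values: src3, sig2, sig4, sig6, sig7, sig9, sig10, sig13, sig14.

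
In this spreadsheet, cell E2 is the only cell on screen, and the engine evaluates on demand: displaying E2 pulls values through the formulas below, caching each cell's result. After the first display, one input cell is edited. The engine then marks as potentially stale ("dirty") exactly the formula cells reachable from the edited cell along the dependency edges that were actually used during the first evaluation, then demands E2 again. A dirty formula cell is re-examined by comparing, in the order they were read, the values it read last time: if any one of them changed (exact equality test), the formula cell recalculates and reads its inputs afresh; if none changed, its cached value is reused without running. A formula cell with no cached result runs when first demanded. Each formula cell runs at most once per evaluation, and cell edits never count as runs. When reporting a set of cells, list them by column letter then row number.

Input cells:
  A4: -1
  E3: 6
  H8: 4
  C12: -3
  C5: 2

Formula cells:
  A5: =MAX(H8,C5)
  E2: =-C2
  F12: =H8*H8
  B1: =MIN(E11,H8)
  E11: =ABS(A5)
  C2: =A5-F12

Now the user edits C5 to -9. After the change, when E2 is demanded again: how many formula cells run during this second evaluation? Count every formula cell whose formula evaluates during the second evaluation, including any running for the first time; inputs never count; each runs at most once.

Initial pass — values computed on the first demand:
  A5 = MAX(4, 2) = 4
  F12 = 4 * 4 = 16
  C2 = 4 - 16 = -12
  E2 = -(-12) = 12

Second demand — change propagation:
  A5: re-runs because C5 2->-9; new result 4 (unchanged).
  C2: re-examined; everything it read last time is the same (A5 unchanged, F12 unchanged) — cache -12 kept, no run.
  E2: re-examined; everything it read last time is the same (C2 unchanged) — cache 12 kept, no run.

The important point: A5 recomputes to an identical value, and the output ends up unchanged.

Run set: A5 (1 run).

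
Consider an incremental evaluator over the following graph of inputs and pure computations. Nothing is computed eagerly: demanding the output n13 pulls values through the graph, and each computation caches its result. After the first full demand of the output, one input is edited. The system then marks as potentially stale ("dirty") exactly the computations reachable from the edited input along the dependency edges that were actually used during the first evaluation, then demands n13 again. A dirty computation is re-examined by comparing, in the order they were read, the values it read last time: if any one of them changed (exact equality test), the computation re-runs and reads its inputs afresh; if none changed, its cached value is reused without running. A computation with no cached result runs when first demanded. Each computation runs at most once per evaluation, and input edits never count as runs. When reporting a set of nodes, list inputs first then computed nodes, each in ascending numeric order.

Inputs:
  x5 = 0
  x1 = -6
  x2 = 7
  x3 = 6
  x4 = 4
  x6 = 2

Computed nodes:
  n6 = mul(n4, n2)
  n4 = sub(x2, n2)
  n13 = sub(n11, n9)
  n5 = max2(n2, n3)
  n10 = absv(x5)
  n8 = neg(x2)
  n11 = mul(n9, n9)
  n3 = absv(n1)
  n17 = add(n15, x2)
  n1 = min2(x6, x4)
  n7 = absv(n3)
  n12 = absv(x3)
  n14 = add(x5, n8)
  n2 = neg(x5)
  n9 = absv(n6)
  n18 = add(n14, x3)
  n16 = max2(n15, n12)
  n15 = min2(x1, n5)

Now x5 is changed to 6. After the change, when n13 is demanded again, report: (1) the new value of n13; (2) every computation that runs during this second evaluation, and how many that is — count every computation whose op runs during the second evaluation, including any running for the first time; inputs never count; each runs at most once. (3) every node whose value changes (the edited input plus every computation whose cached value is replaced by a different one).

Initial pass — values computed on the first demand:
  n2 = neg(0) = 0
  n4 = sub(7, 0) = 7
  n6 = mul(7, 0) = 0
  n9 = absv(0) = 0
  n11 = mul(0, 0) = 0
  n13 = sub(0, 0) = 0

Second demand — change propagation:
  n2: re-runs because x5 0->6; new result -6.
  n4: re-runs because n2 0->-6; new result 13.
  n6: re-runs because n4 7->13; n2 0->-6; new result -78.
  n9: re-runs because n6 0->-78; new result 78.
  n11: re-runs because n9 0->78; n9 0->78; new result 6084.
  n13: re-runs because n11 0->6084; n9 0->78; new result 6006.

n13 now evaluates to 6006.
Run set: n2, n4, n6, n9, n11, n13 (6 run).
Changed values: x5, n2, n4, n6, n9, n11, n13.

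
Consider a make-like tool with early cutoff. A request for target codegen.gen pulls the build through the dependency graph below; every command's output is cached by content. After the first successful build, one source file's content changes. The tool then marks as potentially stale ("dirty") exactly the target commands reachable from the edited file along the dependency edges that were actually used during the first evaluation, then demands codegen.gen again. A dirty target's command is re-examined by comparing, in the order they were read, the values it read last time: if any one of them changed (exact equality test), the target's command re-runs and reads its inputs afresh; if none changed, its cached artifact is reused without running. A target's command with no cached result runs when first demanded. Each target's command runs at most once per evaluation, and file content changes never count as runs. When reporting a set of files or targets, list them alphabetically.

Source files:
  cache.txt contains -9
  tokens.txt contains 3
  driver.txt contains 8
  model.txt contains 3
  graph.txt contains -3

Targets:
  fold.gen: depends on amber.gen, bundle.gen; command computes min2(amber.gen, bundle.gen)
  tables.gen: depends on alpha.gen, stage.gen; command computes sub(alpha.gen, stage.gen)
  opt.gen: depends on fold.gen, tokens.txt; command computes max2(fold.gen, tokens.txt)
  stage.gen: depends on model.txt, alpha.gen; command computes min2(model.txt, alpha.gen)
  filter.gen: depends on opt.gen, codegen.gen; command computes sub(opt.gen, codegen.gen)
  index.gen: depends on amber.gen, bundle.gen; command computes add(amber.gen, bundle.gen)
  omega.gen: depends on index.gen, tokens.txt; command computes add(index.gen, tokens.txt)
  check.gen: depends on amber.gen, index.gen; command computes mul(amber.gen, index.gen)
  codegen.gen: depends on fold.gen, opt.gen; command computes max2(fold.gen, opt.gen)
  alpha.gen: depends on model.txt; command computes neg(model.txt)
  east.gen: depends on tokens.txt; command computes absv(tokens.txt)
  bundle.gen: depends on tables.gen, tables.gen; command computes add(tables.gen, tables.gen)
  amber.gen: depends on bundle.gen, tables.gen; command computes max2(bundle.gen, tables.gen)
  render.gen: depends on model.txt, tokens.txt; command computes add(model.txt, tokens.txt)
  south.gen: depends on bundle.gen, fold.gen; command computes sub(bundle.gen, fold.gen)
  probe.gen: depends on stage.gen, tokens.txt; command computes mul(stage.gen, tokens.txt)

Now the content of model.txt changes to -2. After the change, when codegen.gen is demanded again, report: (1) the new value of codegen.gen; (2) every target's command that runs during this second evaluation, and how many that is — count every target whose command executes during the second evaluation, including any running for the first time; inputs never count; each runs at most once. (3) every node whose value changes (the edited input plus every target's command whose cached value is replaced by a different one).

Demanding codegen.gen again yields 8.
8 target commands run: alpha.gen, amber.gen, bundle.gen, codegen.gen, fold.gen, opt.gen, stage.gen, tables.gen.
The nodes whose values change: alpha.gen, amber.gen, bundle.gen, codegen.gen, fold.gen, model.txt, opt.gen, stage.gen, tables.gen.

First demand of the output computes:
  alpha.gen = neg(3) = -3
  stage.gen = min2(3, -3) = -3
  tables.gen = sub(-3, -3) = 0
  bundle.gen = add(0, 0) = 0
  amber.gen = max2(0, 0) = 0
  fold.gen = min2(0, 0) = 0
  opt.gen = max2(0, 3) = 3
  codegen.gen = max2(0, 3) = 3

After the edit, cleaning proceeds:
  alpha.gen: a read changed (model.txt 3->-2) — executes, giving 2.
  stage.gen: a read changed (model.txt 3->-2; alpha.gen -3->2) — executes, giving -2.
  tables.gen: a read changed (alpha.gen -3->2; stage.gen -3->-2) — executes, giving 4.
  bundle.gen: a read changed (tables.gen 0->4; tables.gen 0->4) — executes, giving 8.
  amber.gen: a read changed (bundle.gen 0->8; tables.gen 0->4) — executes, giving 8.
  fold.gen: a read changed (amber.gen 0->8; bundle.gen 0->8) — executes, giving 8.
  opt.gen: a read changed (fold.gen 0->8) — executes, giving 8.
  codegen.gen: a read changed (fold.gen 0->8; opt.gen 3->8) — executes, giving 8.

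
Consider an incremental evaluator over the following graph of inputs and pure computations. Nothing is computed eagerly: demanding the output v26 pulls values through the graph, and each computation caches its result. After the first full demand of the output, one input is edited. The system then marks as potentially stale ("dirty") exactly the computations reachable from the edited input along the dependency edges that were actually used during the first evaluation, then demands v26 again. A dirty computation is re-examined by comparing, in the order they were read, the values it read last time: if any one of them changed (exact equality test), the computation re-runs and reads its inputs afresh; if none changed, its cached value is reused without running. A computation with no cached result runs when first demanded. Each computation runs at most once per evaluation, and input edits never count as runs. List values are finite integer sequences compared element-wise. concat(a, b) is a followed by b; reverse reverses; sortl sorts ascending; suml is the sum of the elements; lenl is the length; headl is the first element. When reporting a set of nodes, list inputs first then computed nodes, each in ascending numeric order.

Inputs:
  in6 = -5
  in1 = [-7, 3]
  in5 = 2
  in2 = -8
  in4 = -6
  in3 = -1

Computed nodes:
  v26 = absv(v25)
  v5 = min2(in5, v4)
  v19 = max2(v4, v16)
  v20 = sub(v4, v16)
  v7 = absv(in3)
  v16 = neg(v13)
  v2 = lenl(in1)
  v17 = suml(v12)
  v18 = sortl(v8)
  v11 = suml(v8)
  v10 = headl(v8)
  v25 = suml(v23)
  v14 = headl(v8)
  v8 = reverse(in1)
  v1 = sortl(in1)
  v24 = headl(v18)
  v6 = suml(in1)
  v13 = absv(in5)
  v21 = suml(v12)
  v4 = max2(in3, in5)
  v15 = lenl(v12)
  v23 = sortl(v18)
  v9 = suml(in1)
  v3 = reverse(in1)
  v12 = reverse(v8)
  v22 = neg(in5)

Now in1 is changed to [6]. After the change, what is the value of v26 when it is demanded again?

Initial pass — values computed on the first demand:
  v8 = reverse([-7, 3]) = [3, -7]
  v18 = sortl([3, -7]) = [-7, 3]
  v23 = sortl([-7, 3]) = [-7, 3]
  v25 = suml([-7, 3]) = -4
  v26 = absv(-4) = 4

Second demand — change propagation:
  v8: re-runs because in1 [-7, 3]->[6]; new result [6].
  v18: re-runs because v8 [3, -7]->[6]; new result [6].
  v23: re-runs because v18 [-7, 3]->[6]; new result [6].
  v25: re-runs because v23 [-7, 3]->[6]; new result 6.
  v26: re-runs because v25 -4->6; new result 6.

v26 now evaluates to 6.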